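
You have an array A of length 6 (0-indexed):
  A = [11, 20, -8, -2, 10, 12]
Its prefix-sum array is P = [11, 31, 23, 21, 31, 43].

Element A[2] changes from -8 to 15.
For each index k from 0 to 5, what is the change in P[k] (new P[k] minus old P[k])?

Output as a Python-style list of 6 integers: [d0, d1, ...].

Answer: [0, 0, 23, 23, 23, 23]

Derivation:
Element change: A[2] -8 -> 15, delta = 23
For k < 2: P[k] unchanged, delta_P[k] = 0
For k >= 2: P[k] shifts by exactly 23
Delta array: [0, 0, 23, 23, 23, 23]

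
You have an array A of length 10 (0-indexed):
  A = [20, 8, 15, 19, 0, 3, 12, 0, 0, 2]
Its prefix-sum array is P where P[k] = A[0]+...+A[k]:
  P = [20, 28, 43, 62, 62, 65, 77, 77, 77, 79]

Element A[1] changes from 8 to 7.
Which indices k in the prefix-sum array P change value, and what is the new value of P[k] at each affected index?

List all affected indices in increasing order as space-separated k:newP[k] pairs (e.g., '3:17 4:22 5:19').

Answer: 1:27 2:42 3:61 4:61 5:64 6:76 7:76 8:76 9:78

Derivation:
P[k] = A[0] + ... + A[k]
P[k] includes A[1] iff k >= 1
Affected indices: 1, 2, ..., 9; delta = -1
  P[1]: 28 + -1 = 27
  P[2]: 43 + -1 = 42
  P[3]: 62 + -1 = 61
  P[4]: 62 + -1 = 61
  P[5]: 65 + -1 = 64
  P[6]: 77 + -1 = 76
  P[7]: 77 + -1 = 76
  P[8]: 77 + -1 = 76
  P[9]: 79 + -1 = 78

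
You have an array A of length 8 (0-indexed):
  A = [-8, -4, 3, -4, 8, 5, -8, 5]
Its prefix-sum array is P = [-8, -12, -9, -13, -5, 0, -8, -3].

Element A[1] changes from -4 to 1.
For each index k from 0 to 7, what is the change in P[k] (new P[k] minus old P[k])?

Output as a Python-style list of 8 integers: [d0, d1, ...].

Answer: [0, 5, 5, 5, 5, 5, 5, 5]

Derivation:
Element change: A[1] -4 -> 1, delta = 5
For k < 1: P[k] unchanged, delta_P[k] = 0
For k >= 1: P[k] shifts by exactly 5
Delta array: [0, 5, 5, 5, 5, 5, 5, 5]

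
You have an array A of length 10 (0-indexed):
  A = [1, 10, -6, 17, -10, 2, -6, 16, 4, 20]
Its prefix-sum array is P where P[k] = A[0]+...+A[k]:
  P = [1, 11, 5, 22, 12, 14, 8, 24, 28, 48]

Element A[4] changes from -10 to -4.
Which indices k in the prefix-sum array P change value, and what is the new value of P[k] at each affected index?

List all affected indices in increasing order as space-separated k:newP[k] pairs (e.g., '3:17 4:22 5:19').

Answer: 4:18 5:20 6:14 7:30 8:34 9:54

Derivation:
P[k] = A[0] + ... + A[k]
P[k] includes A[4] iff k >= 4
Affected indices: 4, 5, ..., 9; delta = 6
  P[4]: 12 + 6 = 18
  P[5]: 14 + 6 = 20
  P[6]: 8 + 6 = 14
  P[7]: 24 + 6 = 30
  P[8]: 28 + 6 = 34
  P[9]: 48 + 6 = 54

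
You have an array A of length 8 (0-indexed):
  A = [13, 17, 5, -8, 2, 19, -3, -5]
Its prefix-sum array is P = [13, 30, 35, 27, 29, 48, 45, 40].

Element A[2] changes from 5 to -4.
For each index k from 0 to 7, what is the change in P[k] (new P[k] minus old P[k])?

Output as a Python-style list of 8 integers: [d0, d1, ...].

Element change: A[2] 5 -> -4, delta = -9
For k < 2: P[k] unchanged, delta_P[k] = 0
For k >= 2: P[k] shifts by exactly -9
Delta array: [0, 0, -9, -9, -9, -9, -9, -9]

Answer: [0, 0, -9, -9, -9, -9, -9, -9]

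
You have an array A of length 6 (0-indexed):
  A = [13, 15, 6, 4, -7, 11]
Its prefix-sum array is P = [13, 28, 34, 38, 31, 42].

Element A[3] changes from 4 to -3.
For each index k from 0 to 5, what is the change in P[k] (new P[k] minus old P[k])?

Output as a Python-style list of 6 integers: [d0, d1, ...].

Answer: [0, 0, 0, -7, -7, -7]

Derivation:
Element change: A[3] 4 -> -3, delta = -7
For k < 3: P[k] unchanged, delta_P[k] = 0
For k >= 3: P[k] shifts by exactly -7
Delta array: [0, 0, 0, -7, -7, -7]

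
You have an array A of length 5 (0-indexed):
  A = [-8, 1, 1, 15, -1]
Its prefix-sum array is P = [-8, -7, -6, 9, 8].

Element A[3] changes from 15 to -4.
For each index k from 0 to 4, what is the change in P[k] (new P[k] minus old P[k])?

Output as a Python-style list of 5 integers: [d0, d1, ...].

Element change: A[3] 15 -> -4, delta = -19
For k < 3: P[k] unchanged, delta_P[k] = 0
For k >= 3: P[k] shifts by exactly -19
Delta array: [0, 0, 0, -19, -19]

Answer: [0, 0, 0, -19, -19]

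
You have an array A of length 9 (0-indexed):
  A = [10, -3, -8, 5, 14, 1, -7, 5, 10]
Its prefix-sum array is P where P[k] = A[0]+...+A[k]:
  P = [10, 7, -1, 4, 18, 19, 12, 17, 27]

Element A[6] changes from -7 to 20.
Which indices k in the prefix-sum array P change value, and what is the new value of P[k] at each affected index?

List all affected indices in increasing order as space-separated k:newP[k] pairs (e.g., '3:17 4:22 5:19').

Answer: 6:39 7:44 8:54

Derivation:
P[k] = A[0] + ... + A[k]
P[k] includes A[6] iff k >= 6
Affected indices: 6, 7, ..., 8; delta = 27
  P[6]: 12 + 27 = 39
  P[7]: 17 + 27 = 44
  P[8]: 27 + 27 = 54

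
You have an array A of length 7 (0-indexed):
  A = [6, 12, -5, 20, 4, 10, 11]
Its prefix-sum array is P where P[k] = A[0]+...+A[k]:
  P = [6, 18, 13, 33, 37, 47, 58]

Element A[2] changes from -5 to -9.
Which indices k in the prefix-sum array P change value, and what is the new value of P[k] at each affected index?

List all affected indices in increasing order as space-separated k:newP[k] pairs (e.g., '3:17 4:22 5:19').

P[k] = A[0] + ... + A[k]
P[k] includes A[2] iff k >= 2
Affected indices: 2, 3, ..., 6; delta = -4
  P[2]: 13 + -4 = 9
  P[3]: 33 + -4 = 29
  P[4]: 37 + -4 = 33
  P[5]: 47 + -4 = 43
  P[6]: 58 + -4 = 54

Answer: 2:9 3:29 4:33 5:43 6:54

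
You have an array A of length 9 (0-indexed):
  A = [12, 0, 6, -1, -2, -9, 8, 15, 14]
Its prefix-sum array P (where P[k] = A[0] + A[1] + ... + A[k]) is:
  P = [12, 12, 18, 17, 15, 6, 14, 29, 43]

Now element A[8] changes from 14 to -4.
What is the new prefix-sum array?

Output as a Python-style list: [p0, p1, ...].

Change: A[8] 14 -> -4, delta = -18
P[k] for k < 8: unchanged (A[8] not included)
P[k] for k >= 8: shift by delta = -18
  P[0] = 12 + 0 = 12
  P[1] = 12 + 0 = 12
  P[2] = 18 + 0 = 18
  P[3] = 17 + 0 = 17
  P[4] = 15 + 0 = 15
  P[5] = 6 + 0 = 6
  P[6] = 14 + 0 = 14
  P[7] = 29 + 0 = 29
  P[8] = 43 + -18 = 25

Answer: [12, 12, 18, 17, 15, 6, 14, 29, 25]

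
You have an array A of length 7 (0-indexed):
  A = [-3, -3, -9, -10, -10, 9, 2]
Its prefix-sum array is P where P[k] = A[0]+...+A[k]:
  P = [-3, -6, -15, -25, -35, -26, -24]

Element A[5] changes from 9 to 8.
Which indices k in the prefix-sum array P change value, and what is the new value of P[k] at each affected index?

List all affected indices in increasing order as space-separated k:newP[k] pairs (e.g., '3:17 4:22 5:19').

Answer: 5:-27 6:-25

Derivation:
P[k] = A[0] + ... + A[k]
P[k] includes A[5] iff k >= 5
Affected indices: 5, 6, ..., 6; delta = -1
  P[5]: -26 + -1 = -27
  P[6]: -24 + -1 = -25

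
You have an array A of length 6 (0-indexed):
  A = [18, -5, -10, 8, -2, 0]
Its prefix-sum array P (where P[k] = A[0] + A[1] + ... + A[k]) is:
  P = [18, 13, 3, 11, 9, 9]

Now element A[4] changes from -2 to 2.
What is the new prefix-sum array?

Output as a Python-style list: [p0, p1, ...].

Answer: [18, 13, 3, 11, 13, 13]

Derivation:
Change: A[4] -2 -> 2, delta = 4
P[k] for k < 4: unchanged (A[4] not included)
P[k] for k >= 4: shift by delta = 4
  P[0] = 18 + 0 = 18
  P[1] = 13 + 0 = 13
  P[2] = 3 + 0 = 3
  P[3] = 11 + 0 = 11
  P[4] = 9 + 4 = 13
  P[5] = 9 + 4 = 13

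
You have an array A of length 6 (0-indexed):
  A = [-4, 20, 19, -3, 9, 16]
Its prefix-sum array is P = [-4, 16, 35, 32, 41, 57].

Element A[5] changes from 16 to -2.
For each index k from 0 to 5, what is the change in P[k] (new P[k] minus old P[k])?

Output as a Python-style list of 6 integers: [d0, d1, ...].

Answer: [0, 0, 0, 0, 0, -18]

Derivation:
Element change: A[5] 16 -> -2, delta = -18
For k < 5: P[k] unchanged, delta_P[k] = 0
For k >= 5: P[k] shifts by exactly -18
Delta array: [0, 0, 0, 0, 0, -18]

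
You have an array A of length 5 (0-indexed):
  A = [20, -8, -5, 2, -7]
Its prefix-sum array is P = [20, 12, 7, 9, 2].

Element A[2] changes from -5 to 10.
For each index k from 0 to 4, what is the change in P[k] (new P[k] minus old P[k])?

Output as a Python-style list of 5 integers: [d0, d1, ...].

Element change: A[2] -5 -> 10, delta = 15
For k < 2: P[k] unchanged, delta_P[k] = 0
For k >= 2: P[k] shifts by exactly 15
Delta array: [0, 0, 15, 15, 15]

Answer: [0, 0, 15, 15, 15]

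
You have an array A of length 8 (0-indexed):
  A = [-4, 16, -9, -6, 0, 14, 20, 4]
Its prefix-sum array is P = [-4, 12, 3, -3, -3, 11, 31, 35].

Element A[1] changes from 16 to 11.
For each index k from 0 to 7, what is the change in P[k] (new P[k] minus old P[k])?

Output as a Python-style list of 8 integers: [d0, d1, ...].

Answer: [0, -5, -5, -5, -5, -5, -5, -5]

Derivation:
Element change: A[1] 16 -> 11, delta = -5
For k < 1: P[k] unchanged, delta_P[k] = 0
For k >= 1: P[k] shifts by exactly -5
Delta array: [0, -5, -5, -5, -5, -5, -5, -5]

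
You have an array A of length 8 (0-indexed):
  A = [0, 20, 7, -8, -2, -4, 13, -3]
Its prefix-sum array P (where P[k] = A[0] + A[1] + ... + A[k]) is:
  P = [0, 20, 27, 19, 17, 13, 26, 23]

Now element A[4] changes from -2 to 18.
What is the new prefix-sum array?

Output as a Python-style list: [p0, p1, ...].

Answer: [0, 20, 27, 19, 37, 33, 46, 43]

Derivation:
Change: A[4] -2 -> 18, delta = 20
P[k] for k < 4: unchanged (A[4] not included)
P[k] for k >= 4: shift by delta = 20
  P[0] = 0 + 0 = 0
  P[1] = 20 + 0 = 20
  P[2] = 27 + 0 = 27
  P[3] = 19 + 0 = 19
  P[4] = 17 + 20 = 37
  P[5] = 13 + 20 = 33
  P[6] = 26 + 20 = 46
  P[7] = 23 + 20 = 43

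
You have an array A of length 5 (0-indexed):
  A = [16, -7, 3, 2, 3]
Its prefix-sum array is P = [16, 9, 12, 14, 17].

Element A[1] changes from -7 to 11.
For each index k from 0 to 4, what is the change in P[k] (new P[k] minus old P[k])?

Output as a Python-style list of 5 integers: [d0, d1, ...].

Element change: A[1] -7 -> 11, delta = 18
For k < 1: P[k] unchanged, delta_P[k] = 0
For k >= 1: P[k] shifts by exactly 18
Delta array: [0, 18, 18, 18, 18]

Answer: [0, 18, 18, 18, 18]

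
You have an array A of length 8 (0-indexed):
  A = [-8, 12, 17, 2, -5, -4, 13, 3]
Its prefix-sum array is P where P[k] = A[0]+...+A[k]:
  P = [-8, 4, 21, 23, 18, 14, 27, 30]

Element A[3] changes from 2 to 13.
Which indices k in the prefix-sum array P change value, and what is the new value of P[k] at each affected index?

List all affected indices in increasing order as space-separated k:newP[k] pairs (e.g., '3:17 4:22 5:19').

Answer: 3:34 4:29 5:25 6:38 7:41

Derivation:
P[k] = A[0] + ... + A[k]
P[k] includes A[3] iff k >= 3
Affected indices: 3, 4, ..., 7; delta = 11
  P[3]: 23 + 11 = 34
  P[4]: 18 + 11 = 29
  P[5]: 14 + 11 = 25
  P[6]: 27 + 11 = 38
  P[7]: 30 + 11 = 41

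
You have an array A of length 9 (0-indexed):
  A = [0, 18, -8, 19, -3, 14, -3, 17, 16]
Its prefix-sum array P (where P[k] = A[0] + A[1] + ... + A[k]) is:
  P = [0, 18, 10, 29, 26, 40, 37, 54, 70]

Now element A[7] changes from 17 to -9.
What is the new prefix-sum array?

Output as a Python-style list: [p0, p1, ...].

Change: A[7] 17 -> -9, delta = -26
P[k] for k < 7: unchanged (A[7] not included)
P[k] for k >= 7: shift by delta = -26
  P[0] = 0 + 0 = 0
  P[1] = 18 + 0 = 18
  P[2] = 10 + 0 = 10
  P[3] = 29 + 0 = 29
  P[4] = 26 + 0 = 26
  P[5] = 40 + 0 = 40
  P[6] = 37 + 0 = 37
  P[7] = 54 + -26 = 28
  P[8] = 70 + -26 = 44

Answer: [0, 18, 10, 29, 26, 40, 37, 28, 44]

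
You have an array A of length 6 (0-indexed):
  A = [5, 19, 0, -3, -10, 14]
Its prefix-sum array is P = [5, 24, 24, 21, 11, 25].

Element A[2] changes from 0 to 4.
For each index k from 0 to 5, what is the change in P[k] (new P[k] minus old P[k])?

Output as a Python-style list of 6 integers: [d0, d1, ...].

Element change: A[2] 0 -> 4, delta = 4
For k < 2: P[k] unchanged, delta_P[k] = 0
For k >= 2: P[k] shifts by exactly 4
Delta array: [0, 0, 4, 4, 4, 4]

Answer: [0, 0, 4, 4, 4, 4]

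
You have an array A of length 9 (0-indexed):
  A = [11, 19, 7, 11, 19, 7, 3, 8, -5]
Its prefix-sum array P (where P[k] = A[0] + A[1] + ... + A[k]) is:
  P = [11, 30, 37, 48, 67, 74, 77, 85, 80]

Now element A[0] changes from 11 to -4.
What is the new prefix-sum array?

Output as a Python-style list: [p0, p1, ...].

Change: A[0] 11 -> -4, delta = -15
P[k] for k < 0: unchanged (A[0] not included)
P[k] for k >= 0: shift by delta = -15
  P[0] = 11 + -15 = -4
  P[1] = 30 + -15 = 15
  P[2] = 37 + -15 = 22
  P[3] = 48 + -15 = 33
  P[4] = 67 + -15 = 52
  P[5] = 74 + -15 = 59
  P[6] = 77 + -15 = 62
  P[7] = 85 + -15 = 70
  P[8] = 80 + -15 = 65

Answer: [-4, 15, 22, 33, 52, 59, 62, 70, 65]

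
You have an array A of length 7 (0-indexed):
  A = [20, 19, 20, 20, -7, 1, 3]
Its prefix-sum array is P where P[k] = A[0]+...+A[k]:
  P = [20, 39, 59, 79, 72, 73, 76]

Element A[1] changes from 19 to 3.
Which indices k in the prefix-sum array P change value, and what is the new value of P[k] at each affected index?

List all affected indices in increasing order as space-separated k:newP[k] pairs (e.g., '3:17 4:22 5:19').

Answer: 1:23 2:43 3:63 4:56 5:57 6:60

Derivation:
P[k] = A[0] + ... + A[k]
P[k] includes A[1] iff k >= 1
Affected indices: 1, 2, ..., 6; delta = -16
  P[1]: 39 + -16 = 23
  P[2]: 59 + -16 = 43
  P[3]: 79 + -16 = 63
  P[4]: 72 + -16 = 56
  P[5]: 73 + -16 = 57
  P[6]: 76 + -16 = 60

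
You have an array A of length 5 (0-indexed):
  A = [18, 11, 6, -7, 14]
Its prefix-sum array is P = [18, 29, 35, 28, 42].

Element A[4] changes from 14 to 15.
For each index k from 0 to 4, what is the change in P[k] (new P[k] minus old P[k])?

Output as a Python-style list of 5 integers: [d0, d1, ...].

Element change: A[4] 14 -> 15, delta = 1
For k < 4: P[k] unchanged, delta_P[k] = 0
For k >= 4: P[k] shifts by exactly 1
Delta array: [0, 0, 0, 0, 1]

Answer: [0, 0, 0, 0, 1]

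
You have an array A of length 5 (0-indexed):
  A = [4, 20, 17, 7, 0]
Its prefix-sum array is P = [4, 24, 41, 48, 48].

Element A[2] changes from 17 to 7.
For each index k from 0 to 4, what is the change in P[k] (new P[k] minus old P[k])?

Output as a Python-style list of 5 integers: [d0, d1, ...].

Answer: [0, 0, -10, -10, -10]

Derivation:
Element change: A[2] 17 -> 7, delta = -10
For k < 2: P[k] unchanged, delta_P[k] = 0
For k >= 2: P[k] shifts by exactly -10
Delta array: [0, 0, -10, -10, -10]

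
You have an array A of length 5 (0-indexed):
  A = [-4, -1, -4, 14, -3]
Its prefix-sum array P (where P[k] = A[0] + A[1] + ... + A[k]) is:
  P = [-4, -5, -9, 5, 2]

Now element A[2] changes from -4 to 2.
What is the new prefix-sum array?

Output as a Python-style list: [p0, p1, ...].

Change: A[2] -4 -> 2, delta = 6
P[k] for k < 2: unchanged (A[2] not included)
P[k] for k >= 2: shift by delta = 6
  P[0] = -4 + 0 = -4
  P[1] = -5 + 0 = -5
  P[2] = -9 + 6 = -3
  P[3] = 5 + 6 = 11
  P[4] = 2 + 6 = 8

Answer: [-4, -5, -3, 11, 8]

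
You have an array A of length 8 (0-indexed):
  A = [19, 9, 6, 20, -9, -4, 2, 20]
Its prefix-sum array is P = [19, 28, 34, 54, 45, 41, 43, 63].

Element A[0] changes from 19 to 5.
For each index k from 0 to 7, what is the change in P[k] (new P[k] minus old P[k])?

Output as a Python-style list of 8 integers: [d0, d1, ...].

Answer: [-14, -14, -14, -14, -14, -14, -14, -14]

Derivation:
Element change: A[0] 19 -> 5, delta = -14
For k < 0: P[k] unchanged, delta_P[k] = 0
For k >= 0: P[k] shifts by exactly -14
Delta array: [-14, -14, -14, -14, -14, -14, -14, -14]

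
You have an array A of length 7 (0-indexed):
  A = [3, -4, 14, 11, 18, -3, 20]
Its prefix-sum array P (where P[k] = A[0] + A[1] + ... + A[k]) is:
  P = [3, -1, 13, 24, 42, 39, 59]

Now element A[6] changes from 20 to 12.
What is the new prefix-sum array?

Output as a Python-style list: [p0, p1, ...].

Answer: [3, -1, 13, 24, 42, 39, 51]

Derivation:
Change: A[6] 20 -> 12, delta = -8
P[k] for k < 6: unchanged (A[6] not included)
P[k] for k >= 6: shift by delta = -8
  P[0] = 3 + 0 = 3
  P[1] = -1 + 0 = -1
  P[2] = 13 + 0 = 13
  P[3] = 24 + 0 = 24
  P[4] = 42 + 0 = 42
  P[5] = 39 + 0 = 39
  P[6] = 59 + -8 = 51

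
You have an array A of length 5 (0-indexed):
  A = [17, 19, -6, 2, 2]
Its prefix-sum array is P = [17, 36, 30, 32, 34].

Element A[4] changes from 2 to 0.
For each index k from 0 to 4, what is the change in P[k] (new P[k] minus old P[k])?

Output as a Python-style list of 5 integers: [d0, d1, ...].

Answer: [0, 0, 0, 0, -2]

Derivation:
Element change: A[4] 2 -> 0, delta = -2
For k < 4: P[k] unchanged, delta_P[k] = 0
For k >= 4: P[k] shifts by exactly -2
Delta array: [0, 0, 0, 0, -2]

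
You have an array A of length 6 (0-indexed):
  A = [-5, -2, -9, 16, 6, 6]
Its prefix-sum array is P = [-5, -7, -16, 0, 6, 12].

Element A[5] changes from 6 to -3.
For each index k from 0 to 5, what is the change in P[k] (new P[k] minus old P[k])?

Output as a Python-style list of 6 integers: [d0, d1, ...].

Answer: [0, 0, 0, 0, 0, -9]

Derivation:
Element change: A[5] 6 -> -3, delta = -9
For k < 5: P[k] unchanged, delta_P[k] = 0
For k >= 5: P[k] shifts by exactly -9
Delta array: [0, 0, 0, 0, 0, -9]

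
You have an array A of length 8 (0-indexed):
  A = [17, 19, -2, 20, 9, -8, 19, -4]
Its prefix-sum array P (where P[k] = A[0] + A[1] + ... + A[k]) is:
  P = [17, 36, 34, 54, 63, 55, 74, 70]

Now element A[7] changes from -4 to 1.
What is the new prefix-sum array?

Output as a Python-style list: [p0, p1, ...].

Change: A[7] -4 -> 1, delta = 5
P[k] for k < 7: unchanged (A[7] not included)
P[k] for k >= 7: shift by delta = 5
  P[0] = 17 + 0 = 17
  P[1] = 36 + 0 = 36
  P[2] = 34 + 0 = 34
  P[3] = 54 + 0 = 54
  P[4] = 63 + 0 = 63
  P[5] = 55 + 0 = 55
  P[6] = 74 + 0 = 74
  P[7] = 70 + 5 = 75

Answer: [17, 36, 34, 54, 63, 55, 74, 75]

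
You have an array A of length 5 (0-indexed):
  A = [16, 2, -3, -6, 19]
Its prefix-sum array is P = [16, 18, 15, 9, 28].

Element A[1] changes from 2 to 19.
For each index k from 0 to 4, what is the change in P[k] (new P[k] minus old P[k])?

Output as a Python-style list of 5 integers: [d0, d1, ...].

Answer: [0, 17, 17, 17, 17]

Derivation:
Element change: A[1] 2 -> 19, delta = 17
For k < 1: P[k] unchanged, delta_P[k] = 0
For k >= 1: P[k] shifts by exactly 17
Delta array: [0, 17, 17, 17, 17]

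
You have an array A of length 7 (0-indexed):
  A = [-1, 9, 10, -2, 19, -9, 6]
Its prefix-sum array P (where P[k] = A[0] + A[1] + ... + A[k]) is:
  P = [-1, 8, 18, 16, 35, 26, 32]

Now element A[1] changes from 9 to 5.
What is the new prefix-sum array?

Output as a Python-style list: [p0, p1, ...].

Answer: [-1, 4, 14, 12, 31, 22, 28]

Derivation:
Change: A[1] 9 -> 5, delta = -4
P[k] for k < 1: unchanged (A[1] not included)
P[k] for k >= 1: shift by delta = -4
  P[0] = -1 + 0 = -1
  P[1] = 8 + -4 = 4
  P[2] = 18 + -4 = 14
  P[3] = 16 + -4 = 12
  P[4] = 35 + -4 = 31
  P[5] = 26 + -4 = 22
  P[6] = 32 + -4 = 28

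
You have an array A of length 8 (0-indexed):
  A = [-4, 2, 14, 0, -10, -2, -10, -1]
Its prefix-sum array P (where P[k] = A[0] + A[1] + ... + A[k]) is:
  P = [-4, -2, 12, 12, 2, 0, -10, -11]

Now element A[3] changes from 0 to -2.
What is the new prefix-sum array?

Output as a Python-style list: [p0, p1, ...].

Change: A[3] 0 -> -2, delta = -2
P[k] for k < 3: unchanged (A[3] not included)
P[k] for k >= 3: shift by delta = -2
  P[0] = -4 + 0 = -4
  P[1] = -2 + 0 = -2
  P[2] = 12 + 0 = 12
  P[3] = 12 + -2 = 10
  P[4] = 2 + -2 = 0
  P[5] = 0 + -2 = -2
  P[6] = -10 + -2 = -12
  P[7] = -11 + -2 = -13

Answer: [-4, -2, 12, 10, 0, -2, -12, -13]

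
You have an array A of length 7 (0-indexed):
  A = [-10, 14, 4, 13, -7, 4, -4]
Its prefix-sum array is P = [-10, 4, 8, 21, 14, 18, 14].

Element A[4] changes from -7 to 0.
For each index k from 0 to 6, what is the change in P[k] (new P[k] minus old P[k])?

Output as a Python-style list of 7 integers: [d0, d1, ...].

Element change: A[4] -7 -> 0, delta = 7
For k < 4: P[k] unchanged, delta_P[k] = 0
For k >= 4: P[k] shifts by exactly 7
Delta array: [0, 0, 0, 0, 7, 7, 7]

Answer: [0, 0, 0, 0, 7, 7, 7]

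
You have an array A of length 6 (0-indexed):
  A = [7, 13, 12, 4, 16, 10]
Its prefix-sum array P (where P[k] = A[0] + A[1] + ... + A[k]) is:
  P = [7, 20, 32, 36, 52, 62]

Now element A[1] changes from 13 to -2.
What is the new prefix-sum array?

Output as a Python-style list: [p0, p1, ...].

Change: A[1] 13 -> -2, delta = -15
P[k] for k < 1: unchanged (A[1] not included)
P[k] for k >= 1: shift by delta = -15
  P[0] = 7 + 0 = 7
  P[1] = 20 + -15 = 5
  P[2] = 32 + -15 = 17
  P[3] = 36 + -15 = 21
  P[4] = 52 + -15 = 37
  P[5] = 62 + -15 = 47

Answer: [7, 5, 17, 21, 37, 47]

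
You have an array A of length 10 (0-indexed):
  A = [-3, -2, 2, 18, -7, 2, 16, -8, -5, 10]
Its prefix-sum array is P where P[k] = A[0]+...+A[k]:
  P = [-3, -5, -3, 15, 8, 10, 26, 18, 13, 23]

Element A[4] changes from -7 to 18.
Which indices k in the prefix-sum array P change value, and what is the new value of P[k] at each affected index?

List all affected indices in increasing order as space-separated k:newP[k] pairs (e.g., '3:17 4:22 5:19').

P[k] = A[0] + ... + A[k]
P[k] includes A[4] iff k >= 4
Affected indices: 4, 5, ..., 9; delta = 25
  P[4]: 8 + 25 = 33
  P[5]: 10 + 25 = 35
  P[6]: 26 + 25 = 51
  P[7]: 18 + 25 = 43
  P[8]: 13 + 25 = 38
  P[9]: 23 + 25 = 48

Answer: 4:33 5:35 6:51 7:43 8:38 9:48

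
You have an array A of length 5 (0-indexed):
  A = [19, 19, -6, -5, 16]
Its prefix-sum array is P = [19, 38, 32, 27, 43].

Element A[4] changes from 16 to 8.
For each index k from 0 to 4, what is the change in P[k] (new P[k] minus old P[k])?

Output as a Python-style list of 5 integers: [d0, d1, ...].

Element change: A[4] 16 -> 8, delta = -8
For k < 4: P[k] unchanged, delta_P[k] = 0
For k >= 4: P[k] shifts by exactly -8
Delta array: [0, 0, 0, 0, -8]

Answer: [0, 0, 0, 0, -8]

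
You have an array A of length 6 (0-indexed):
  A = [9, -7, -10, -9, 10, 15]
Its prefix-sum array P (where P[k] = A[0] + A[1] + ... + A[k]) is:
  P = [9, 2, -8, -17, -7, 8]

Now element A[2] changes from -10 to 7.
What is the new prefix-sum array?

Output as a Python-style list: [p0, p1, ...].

Change: A[2] -10 -> 7, delta = 17
P[k] for k < 2: unchanged (A[2] not included)
P[k] for k >= 2: shift by delta = 17
  P[0] = 9 + 0 = 9
  P[1] = 2 + 0 = 2
  P[2] = -8 + 17 = 9
  P[3] = -17 + 17 = 0
  P[4] = -7 + 17 = 10
  P[5] = 8 + 17 = 25

Answer: [9, 2, 9, 0, 10, 25]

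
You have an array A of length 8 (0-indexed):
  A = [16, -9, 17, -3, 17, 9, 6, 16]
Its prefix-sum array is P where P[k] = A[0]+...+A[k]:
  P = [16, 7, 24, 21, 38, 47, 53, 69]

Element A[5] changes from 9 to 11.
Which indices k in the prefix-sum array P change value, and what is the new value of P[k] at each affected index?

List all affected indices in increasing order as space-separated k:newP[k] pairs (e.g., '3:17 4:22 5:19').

P[k] = A[0] + ... + A[k]
P[k] includes A[5] iff k >= 5
Affected indices: 5, 6, ..., 7; delta = 2
  P[5]: 47 + 2 = 49
  P[6]: 53 + 2 = 55
  P[7]: 69 + 2 = 71

Answer: 5:49 6:55 7:71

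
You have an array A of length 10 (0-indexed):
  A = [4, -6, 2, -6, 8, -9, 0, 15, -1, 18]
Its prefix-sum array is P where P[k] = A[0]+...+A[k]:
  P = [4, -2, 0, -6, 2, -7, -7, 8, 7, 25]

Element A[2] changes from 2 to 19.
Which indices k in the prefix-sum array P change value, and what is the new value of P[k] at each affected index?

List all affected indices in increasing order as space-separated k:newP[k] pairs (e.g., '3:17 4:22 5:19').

P[k] = A[0] + ... + A[k]
P[k] includes A[2] iff k >= 2
Affected indices: 2, 3, ..., 9; delta = 17
  P[2]: 0 + 17 = 17
  P[3]: -6 + 17 = 11
  P[4]: 2 + 17 = 19
  P[5]: -7 + 17 = 10
  P[6]: -7 + 17 = 10
  P[7]: 8 + 17 = 25
  P[8]: 7 + 17 = 24
  P[9]: 25 + 17 = 42

Answer: 2:17 3:11 4:19 5:10 6:10 7:25 8:24 9:42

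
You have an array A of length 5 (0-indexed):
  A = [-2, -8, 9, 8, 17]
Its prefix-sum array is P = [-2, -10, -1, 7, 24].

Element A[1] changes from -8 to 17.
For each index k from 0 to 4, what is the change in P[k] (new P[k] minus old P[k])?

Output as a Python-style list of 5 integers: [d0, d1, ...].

Element change: A[1] -8 -> 17, delta = 25
For k < 1: P[k] unchanged, delta_P[k] = 0
For k >= 1: P[k] shifts by exactly 25
Delta array: [0, 25, 25, 25, 25]

Answer: [0, 25, 25, 25, 25]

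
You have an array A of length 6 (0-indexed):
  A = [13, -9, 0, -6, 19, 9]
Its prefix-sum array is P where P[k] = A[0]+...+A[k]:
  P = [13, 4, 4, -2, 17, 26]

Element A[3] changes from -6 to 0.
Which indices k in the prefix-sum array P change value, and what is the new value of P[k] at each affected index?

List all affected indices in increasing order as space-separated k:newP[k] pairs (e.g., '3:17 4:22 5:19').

P[k] = A[0] + ... + A[k]
P[k] includes A[3] iff k >= 3
Affected indices: 3, 4, ..., 5; delta = 6
  P[3]: -2 + 6 = 4
  P[4]: 17 + 6 = 23
  P[5]: 26 + 6 = 32

Answer: 3:4 4:23 5:32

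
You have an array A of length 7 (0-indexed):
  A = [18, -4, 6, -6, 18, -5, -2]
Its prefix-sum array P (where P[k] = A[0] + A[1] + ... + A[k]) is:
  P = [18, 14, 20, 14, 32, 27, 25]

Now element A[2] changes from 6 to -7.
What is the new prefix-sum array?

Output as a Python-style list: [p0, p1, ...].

Change: A[2] 6 -> -7, delta = -13
P[k] for k < 2: unchanged (A[2] not included)
P[k] for k >= 2: shift by delta = -13
  P[0] = 18 + 0 = 18
  P[1] = 14 + 0 = 14
  P[2] = 20 + -13 = 7
  P[3] = 14 + -13 = 1
  P[4] = 32 + -13 = 19
  P[5] = 27 + -13 = 14
  P[6] = 25 + -13 = 12

Answer: [18, 14, 7, 1, 19, 14, 12]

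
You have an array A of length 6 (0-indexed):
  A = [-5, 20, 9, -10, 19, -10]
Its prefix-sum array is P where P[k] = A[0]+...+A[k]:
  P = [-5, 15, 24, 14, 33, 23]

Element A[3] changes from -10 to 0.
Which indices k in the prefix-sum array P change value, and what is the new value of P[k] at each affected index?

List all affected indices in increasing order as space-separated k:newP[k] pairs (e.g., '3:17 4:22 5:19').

Answer: 3:24 4:43 5:33

Derivation:
P[k] = A[0] + ... + A[k]
P[k] includes A[3] iff k >= 3
Affected indices: 3, 4, ..., 5; delta = 10
  P[3]: 14 + 10 = 24
  P[4]: 33 + 10 = 43
  P[5]: 23 + 10 = 33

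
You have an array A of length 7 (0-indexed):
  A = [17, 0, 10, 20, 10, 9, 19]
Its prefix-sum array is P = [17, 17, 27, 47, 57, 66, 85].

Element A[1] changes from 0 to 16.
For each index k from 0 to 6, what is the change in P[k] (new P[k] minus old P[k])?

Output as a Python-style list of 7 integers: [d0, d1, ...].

Element change: A[1] 0 -> 16, delta = 16
For k < 1: P[k] unchanged, delta_P[k] = 0
For k >= 1: P[k] shifts by exactly 16
Delta array: [0, 16, 16, 16, 16, 16, 16]

Answer: [0, 16, 16, 16, 16, 16, 16]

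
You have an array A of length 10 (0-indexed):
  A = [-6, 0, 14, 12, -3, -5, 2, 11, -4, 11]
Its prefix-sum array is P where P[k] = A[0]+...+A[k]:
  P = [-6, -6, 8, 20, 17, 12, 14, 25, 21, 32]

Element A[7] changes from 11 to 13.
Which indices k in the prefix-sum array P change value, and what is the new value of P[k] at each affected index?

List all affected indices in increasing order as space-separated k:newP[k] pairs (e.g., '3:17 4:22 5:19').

P[k] = A[0] + ... + A[k]
P[k] includes A[7] iff k >= 7
Affected indices: 7, 8, ..., 9; delta = 2
  P[7]: 25 + 2 = 27
  P[8]: 21 + 2 = 23
  P[9]: 32 + 2 = 34

Answer: 7:27 8:23 9:34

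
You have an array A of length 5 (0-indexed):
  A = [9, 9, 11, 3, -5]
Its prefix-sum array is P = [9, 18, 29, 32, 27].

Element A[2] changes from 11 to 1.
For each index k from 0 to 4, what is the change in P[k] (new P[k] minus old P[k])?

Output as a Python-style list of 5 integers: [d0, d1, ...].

Answer: [0, 0, -10, -10, -10]

Derivation:
Element change: A[2] 11 -> 1, delta = -10
For k < 2: P[k] unchanged, delta_P[k] = 0
For k >= 2: P[k] shifts by exactly -10
Delta array: [0, 0, -10, -10, -10]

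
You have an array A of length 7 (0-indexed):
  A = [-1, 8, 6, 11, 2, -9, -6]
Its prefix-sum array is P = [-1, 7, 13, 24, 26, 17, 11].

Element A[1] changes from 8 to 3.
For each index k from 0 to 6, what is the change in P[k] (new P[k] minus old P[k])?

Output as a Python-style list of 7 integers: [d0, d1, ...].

Element change: A[1] 8 -> 3, delta = -5
For k < 1: P[k] unchanged, delta_P[k] = 0
For k >= 1: P[k] shifts by exactly -5
Delta array: [0, -5, -5, -5, -5, -5, -5]

Answer: [0, -5, -5, -5, -5, -5, -5]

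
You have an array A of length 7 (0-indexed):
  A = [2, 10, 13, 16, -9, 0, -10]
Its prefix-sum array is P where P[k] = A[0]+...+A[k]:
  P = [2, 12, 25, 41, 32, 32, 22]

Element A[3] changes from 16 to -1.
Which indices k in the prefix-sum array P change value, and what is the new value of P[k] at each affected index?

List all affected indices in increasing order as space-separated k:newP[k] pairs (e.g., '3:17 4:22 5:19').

P[k] = A[0] + ... + A[k]
P[k] includes A[3] iff k >= 3
Affected indices: 3, 4, ..., 6; delta = -17
  P[3]: 41 + -17 = 24
  P[4]: 32 + -17 = 15
  P[5]: 32 + -17 = 15
  P[6]: 22 + -17 = 5

Answer: 3:24 4:15 5:15 6:5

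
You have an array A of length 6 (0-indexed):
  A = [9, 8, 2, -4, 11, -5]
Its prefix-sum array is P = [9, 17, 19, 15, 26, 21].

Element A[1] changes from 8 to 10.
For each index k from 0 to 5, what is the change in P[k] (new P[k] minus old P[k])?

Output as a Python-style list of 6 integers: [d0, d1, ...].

Element change: A[1] 8 -> 10, delta = 2
For k < 1: P[k] unchanged, delta_P[k] = 0
For k >= 1: P[k] shifts by exactly 2
Delta array: [0, 2, 2, 2, 2, 2]

Answer: [0, 2, 2, 2, 2, 2]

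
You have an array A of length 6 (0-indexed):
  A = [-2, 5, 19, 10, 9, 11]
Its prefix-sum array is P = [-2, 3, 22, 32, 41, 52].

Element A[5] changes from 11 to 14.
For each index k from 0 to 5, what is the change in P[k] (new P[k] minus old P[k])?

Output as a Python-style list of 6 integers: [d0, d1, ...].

Answer: [0, 0, 0, 0, 0, 3]

Derivation:
Element change: A[5] 11 -> 14, delta = 3
For k < 5: P[k] unchanged, delta_P[k] = 0
For k >= 5: P[k] shifts by exactly 3
Delta array: [0, 0, 0, 0, 0, 3]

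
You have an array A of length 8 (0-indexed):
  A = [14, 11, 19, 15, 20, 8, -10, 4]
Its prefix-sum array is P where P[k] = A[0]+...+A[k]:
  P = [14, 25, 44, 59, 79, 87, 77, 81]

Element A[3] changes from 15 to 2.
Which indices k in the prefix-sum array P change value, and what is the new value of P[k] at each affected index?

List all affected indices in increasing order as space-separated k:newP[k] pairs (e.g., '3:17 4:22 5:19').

P[k] = A[0] + ... + A[k]
P[k] includes A[3] iff k >= 3
Affected indices: 3, 4, ..., 7; delta = -13
  P[3]: 59 + -13 = 46
  P[4]: 79 + -13 = 66
  P[5]: 87 + -13 = 74
  P[6]: 77 + -13 = 64
  P[7]: 81 + -13 = 68

Answer: 3:46 4:66 5:74 6:64 7:68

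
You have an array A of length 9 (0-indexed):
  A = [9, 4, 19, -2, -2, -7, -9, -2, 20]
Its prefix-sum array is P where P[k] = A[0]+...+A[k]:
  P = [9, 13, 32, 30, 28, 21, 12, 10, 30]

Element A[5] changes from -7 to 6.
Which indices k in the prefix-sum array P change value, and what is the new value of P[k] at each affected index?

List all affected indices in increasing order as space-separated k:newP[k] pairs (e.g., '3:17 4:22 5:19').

P[k] = A[0] + ... + A[k]
P[k] includes A[5] iff k >= 5
Affected indices: 5, 6, ..., 8; delta = 13
  P[5]: 21 + 13 = 34
  P[6]: 12 + 13 = 25
  P[7]: 10 + 13 = 23
  P[8]: 30 + 13 = 43

Answer: 5:34 6:25 7:23 8:43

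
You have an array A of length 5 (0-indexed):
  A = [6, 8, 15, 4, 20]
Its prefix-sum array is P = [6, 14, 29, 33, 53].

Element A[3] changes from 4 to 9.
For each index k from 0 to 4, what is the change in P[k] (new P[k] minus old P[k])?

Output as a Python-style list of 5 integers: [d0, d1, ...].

Element change: A[3] 4 -> 9, delta = 5
For k < 3: P[k] unchanged, delta_P[k] = 0
For k >= 3: P[k] shifts by exactly 5
Delta array: [0, 0, 0, 5, 5]

Answer: [0, 0, 0, 5, 5]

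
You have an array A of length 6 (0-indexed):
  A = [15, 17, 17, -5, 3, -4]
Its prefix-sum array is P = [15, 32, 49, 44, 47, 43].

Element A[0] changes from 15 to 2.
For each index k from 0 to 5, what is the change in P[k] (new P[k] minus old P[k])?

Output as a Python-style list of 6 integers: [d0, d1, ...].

Element change: A[0] 15 -> 2, delta = -13
For k < 0: P[k] unchanged, delta_P[k] = 0
For k >= 0: P[k] shifts by exactly -13
Delta array: [-13, -13, -13, -13, -13, -13]

Answer: [-13, -13, -13, -13, -13, -13]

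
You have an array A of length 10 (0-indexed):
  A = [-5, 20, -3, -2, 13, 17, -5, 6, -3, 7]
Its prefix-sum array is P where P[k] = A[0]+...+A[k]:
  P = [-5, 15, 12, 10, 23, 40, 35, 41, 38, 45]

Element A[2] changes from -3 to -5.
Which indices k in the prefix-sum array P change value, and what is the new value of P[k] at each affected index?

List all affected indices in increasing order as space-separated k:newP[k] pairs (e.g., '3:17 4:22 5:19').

Answer: 2:10 3:8 4:21 5:38 6:33 7:39 8:36 9:43

Derivation:
P[k] = A[0] + ... + A[k]
P[k] includes A[2] iff k >= 2
Affected indices: 2, 3, ..., 9; delta = -2
  P[2]: 12 + -2 = 10
  P[3]: 10 + -2 = 8
  P[4]: 23 + -2 = 21
  P[5]: 40 + -2 = 38
  P[6]: 35 + -2 = 33
  P[7]: 41 + -2 = 39
  P[8]: 38 + -2 = 36
  P[9]: 45 + -2 = 43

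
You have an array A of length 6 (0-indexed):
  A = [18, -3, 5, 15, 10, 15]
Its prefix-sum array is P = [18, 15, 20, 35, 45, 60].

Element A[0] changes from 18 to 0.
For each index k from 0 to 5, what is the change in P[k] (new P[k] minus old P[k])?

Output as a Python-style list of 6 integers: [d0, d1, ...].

Answer: [-18, -18, -18, -18, -18, -18]

Derivation:
Element change: A[0] 18 -> 0, delta = -18
For k < 0: P[k] unchanged, delta_P[k] = 0
For k >= 0: P[k] shifts by exactly -18
Delta array: [-18, -18, -18, -18, -18, -18]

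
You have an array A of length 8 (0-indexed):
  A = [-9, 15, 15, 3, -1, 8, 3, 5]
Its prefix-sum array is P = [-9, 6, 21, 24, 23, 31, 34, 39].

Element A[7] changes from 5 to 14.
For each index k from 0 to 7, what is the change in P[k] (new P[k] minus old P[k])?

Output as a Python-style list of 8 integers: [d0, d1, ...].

Element change: A[7] 5 -> 14, delta = 9
For k < 7: P[k] unchanged, delta_P[k] = 0
For k >= 7: P[k] shifts by exactly 9
Delta array: [0, 0, 0, 0, 0, 0, 0, 9]

Answer: [0, 0, 0, 0, 0, 0, 0, 9]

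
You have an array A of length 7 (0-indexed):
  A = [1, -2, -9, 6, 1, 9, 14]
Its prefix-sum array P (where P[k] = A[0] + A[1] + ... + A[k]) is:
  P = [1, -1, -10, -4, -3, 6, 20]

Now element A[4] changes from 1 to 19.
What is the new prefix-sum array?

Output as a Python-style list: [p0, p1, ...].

Answer: [1, -1, -10, -4, 15, 24, 38]

Derivation:
Change: A[4] 1 -> 19, delta = 18
P[k] for k < 4: unchanged (A[4] not included)
P[k] for k >= 4: shift by delta = 18
  P[0] = 1 + 0 = 1
  P[1] = -1 + 0 = -1
  P[2] = -10 + 0 = -10
  P[3] = -4 + 0 = -4
  P[4] = -3 + 18 = 15
  P[5] = 6 + 18 = 24
  P[6] = 20 + 18 = 38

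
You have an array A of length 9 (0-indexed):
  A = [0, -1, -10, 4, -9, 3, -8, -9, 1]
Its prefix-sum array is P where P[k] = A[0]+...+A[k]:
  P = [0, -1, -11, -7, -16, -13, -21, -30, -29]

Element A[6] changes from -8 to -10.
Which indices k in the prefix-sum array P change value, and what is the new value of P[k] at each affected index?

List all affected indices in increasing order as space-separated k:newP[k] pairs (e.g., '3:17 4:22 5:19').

Answer: 6:-23 7:-32 8:-31

Derivation:
P[k] = A[0] + ... + A[k]
P[k] includes A[6] iff k >= 6
Affected indices: 6, 7, ..., 8; delta = -2
  P[6]: -21 + -2 = -23
  P[7]: -30 + -2 = -32
  P[8]: -29 + -2 = -31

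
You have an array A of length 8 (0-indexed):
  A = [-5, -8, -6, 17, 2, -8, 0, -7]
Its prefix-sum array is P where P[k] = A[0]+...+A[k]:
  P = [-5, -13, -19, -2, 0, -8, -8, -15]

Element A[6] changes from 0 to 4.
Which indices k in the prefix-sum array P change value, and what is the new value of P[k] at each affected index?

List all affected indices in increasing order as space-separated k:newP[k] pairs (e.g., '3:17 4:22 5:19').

Answer: 6:-4 7:-11

Derivation:
P[k] = A[0] + ... + A[k]
P[k] includes A[6] iff k >= 6
Affected indices: 6, 7, ..., 7; delta = 4
  P[6]: -8 + 4 = -4
  P[7]: -15 + 4 = -11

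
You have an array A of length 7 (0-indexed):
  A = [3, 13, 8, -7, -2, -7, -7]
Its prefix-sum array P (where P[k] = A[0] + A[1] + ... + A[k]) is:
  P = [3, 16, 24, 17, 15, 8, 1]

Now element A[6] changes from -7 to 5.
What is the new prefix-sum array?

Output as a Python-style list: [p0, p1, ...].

Change: A[6] -7 -> 5, delta = 12
P[k] for k < 6: unchanged (A[6] not included)
P[k] for k >= 6: shift by delta = 12
  P[0] = 3 + 0 = 3
  P[1] = 16 + 0 = 16
  P[2] = 24 + 0 = 24
  P[3] = 17 + 0 = 17
  P[4] = 15 + 0 = 15
  P[5] = 8 + 0 = 8
  P[6] = 1 + 12 = 13

Answer: [3, 16, 24, 17, 15, 8, 13]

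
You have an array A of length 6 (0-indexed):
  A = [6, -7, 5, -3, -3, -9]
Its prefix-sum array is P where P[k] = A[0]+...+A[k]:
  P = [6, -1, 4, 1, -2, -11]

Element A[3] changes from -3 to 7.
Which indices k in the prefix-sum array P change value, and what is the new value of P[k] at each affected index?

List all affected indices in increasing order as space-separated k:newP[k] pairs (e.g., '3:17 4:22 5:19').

Answer: 3:11 4:8 5:-1

Derivation:
P[k] = A[0] + ... + A[k]
P[k] includes A[3] iff k >= 3
Affected indices: 3, 4, ..., 5; delta = 10
  P[3]: 1 + 10 = 11
  P[4]: -2 + 10 = 8
  P[5]: -11 + 10 = -1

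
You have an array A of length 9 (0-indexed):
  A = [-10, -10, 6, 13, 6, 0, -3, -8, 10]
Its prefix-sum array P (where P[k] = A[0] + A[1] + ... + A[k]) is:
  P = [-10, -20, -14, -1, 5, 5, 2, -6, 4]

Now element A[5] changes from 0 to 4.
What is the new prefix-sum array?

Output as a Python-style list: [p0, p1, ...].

Change: A[5] 0 -> 4, delta = 4
P[k] for k < 5: unchanged (A[5] not included)
P[k] for k >= 5: shift by delta = 4
  P[0] = -10 + 0 = -10
  P[1] = -20 + 0 = -20
  P[2] = -14 + 0 = -14
  P[3] = -1 + 0 = -1
  P[4] = 5 + 0 = 5
  P[5] = 5 + 4 = 9
  P[6] = 2 + 4 = 6
  P[7] = -6 + 4 = -2
  P[8] = 4 + 4 = 8

Answer: [-10, -20, -14, -1, 5, 9, 6, -2, 8]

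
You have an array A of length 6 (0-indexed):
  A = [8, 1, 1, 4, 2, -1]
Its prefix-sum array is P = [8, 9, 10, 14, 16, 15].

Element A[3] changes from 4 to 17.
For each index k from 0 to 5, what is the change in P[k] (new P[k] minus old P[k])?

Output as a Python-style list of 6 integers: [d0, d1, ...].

Answer: [0, 0, 0, 13, 13, 13]

Derivation:
Element change: A[3] 4 -> 17, delta = 13
For k < 3: P[k] unchanged, delta_P[k] = 0
For k >= 3: P[k] shifts by exactly 13
Delta array: [0, 0, 0, 13, 13, 13]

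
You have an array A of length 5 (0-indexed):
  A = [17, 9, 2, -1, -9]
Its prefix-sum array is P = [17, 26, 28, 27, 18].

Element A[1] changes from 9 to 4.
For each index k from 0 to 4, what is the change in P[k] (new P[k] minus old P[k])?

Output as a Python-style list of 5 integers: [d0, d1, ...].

Answer: [0, -5, -5, -5, -5]

Derivation:
Element change: A[1] 9 -> 4, delta = -5
For k < 1: P[k] unchanged, delta_P[k] = 0
For k >= 1: P[k] shifts by exactly -5
Delta array: [0, -5, -5, -5, -5]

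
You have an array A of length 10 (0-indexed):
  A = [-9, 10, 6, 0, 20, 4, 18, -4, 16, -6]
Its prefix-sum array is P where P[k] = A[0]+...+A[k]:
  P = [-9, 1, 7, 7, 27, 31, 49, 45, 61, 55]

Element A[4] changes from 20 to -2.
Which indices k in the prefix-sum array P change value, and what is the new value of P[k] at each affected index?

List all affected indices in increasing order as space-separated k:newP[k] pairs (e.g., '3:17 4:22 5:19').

P[k] = A[0] + ... + A[k]
P[k] includes A[4] iff k >= 4
Affected indices: 4, 5, ..., 9; delta = -22
  P[4]: 27 + -22 = 5
  P[5]: 31 + -22 = 9
  P[6]: 49 + -22 = 27
  P[7]: 45 + -22 = 23
  P[8]: 61 + -22 = 39
  P[9]: 55 + -22 = 33

Answer: 4:5 5:9 6:27 7:23 8:39 9:33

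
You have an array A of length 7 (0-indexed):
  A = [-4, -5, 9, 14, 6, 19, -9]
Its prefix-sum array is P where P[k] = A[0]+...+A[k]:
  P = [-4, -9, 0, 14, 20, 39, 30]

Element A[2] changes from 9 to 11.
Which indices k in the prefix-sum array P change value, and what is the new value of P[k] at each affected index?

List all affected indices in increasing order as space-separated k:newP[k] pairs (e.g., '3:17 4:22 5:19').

P[k] = A[0] + ... + A[k]
P[k] includes A[2] iff k >= 2
Affected indices: 2, 3, ..., 6; delta = 2
  P[2]: 0 + 2 = 2
  P[3]: 14 + 2 = 16
  P[4]: 20 + 2 = 22
  P[5]: 39 + 2 = 41
  P[6]: 30 + 2 = 32

Answer: 2:2 3:16 4:22 5:41 6:32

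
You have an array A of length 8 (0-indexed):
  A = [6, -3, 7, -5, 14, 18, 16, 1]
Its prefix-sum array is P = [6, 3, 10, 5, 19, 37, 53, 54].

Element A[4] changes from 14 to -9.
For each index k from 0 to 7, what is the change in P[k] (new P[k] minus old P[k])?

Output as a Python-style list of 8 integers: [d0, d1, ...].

Element change: A[4] 14 -> -9, delta = -23
For k < 4: P[k] unchanged, delta_P[k] = 0
For k >= 4: P[k] shifts by exactly -23
Delta array: [0, 0, 0, 0, -23, -23, -23, -23]

Answer: [0, 0, 0, 0, -23, -23, -23, -23]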